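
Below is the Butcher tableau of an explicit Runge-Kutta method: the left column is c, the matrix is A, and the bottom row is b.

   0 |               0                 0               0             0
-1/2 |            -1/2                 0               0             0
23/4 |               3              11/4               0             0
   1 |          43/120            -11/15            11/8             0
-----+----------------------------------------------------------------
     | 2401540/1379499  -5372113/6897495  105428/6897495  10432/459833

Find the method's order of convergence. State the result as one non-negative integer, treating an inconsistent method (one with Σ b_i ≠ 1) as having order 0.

3

b = (2401540/1379499, -5372113/6897495, 105428/6897495, 10432/459833)
c = (0, -1/2, 23/4, 1)
Ac = (0, 0, -11/8, 3971/480)
Σ b_i: 2401540/1379499·1 + (-5372113/6897495)·1 + 105428/6897495·1 + 10432/459833·1 = 1 ✓
b·c: (-5372113/6897495)·(-1/2) + 105428/6897495·23/4 + 10432/459833·1 = 1/2 ✓
b·c²: (-5372113/6897495)·1/4 + 105428/6897495·529/16 + 10432/459833·1 = 1/3 ✓
b·Ac: 105428/6897495·(-11/8) + 10432/459833·3971/480 = 1/6 ✓
b·c³: (-5372113/6897495)·(-1/8) + 105428/6897495·12167/64 + 10432/459833·1 = 22262235/7357328 ≠ 1/4 ⇒ order 3.
b·(c∘Ac): 105428/6897495·(-253/32) + 10432/459833·3971/480 = 111759/1672120 ≠ 1/8
b·Ac²: 105428/6897495·11/16 + 10432/459833·86933/1920 = 520547/501636 ≠ 1/12
b·A²c: 10432/459833·(-121/64) = -1793/41803 ≠ 1/24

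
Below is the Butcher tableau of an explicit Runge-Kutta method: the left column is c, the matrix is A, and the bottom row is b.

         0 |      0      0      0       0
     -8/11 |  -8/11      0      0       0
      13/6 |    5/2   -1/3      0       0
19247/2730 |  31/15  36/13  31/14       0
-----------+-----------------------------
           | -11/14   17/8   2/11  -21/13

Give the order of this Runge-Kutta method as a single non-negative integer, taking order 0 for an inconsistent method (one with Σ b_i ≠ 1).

b = (-11/14, 17/8, 2/11, -21/13)
c = (0, -8/11, 13/6, 19247/2730)
Ac = (0, 0, 8/33, 33437/12012)
Σ b_i: (-11/14)·1 + 17/8·1 + 2/11·1 + (-21/13)·1 = -755/8008 ≠ 1 ⇒ order 0.

0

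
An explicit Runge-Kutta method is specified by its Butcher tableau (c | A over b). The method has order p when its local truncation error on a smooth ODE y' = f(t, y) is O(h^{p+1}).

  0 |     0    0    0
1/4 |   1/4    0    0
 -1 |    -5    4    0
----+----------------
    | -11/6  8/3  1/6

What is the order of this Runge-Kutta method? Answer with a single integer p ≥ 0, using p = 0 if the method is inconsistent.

b = (-11/6, 8/3, 1/6)
c = (0, 1/4, -1)
Ac = (0, 0, 1)
Σ b_i: (-11/6)·1 + 8/3·1 + 1/6·1 = 1 ✓
b·c: 8/3·1/4 + 1/6·(-1) = 1/2 ✓
b·c²: 8/3·1/16 + 1/6·1 = 1/3 ✓
b·Ac: 1/6·1 = 1/6 ✓; 3 stages ⇒ order 3.

3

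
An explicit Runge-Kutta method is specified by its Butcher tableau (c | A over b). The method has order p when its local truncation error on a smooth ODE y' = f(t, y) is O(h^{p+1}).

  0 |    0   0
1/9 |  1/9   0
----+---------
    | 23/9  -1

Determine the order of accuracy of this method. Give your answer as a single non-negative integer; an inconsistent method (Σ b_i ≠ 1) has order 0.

b = (23/9, -1)
c = (0, 1/9)
Σ b_i: 23/9·1 + (-1)·1 = 14/9 ≠ 1 ⇒ order 0.

0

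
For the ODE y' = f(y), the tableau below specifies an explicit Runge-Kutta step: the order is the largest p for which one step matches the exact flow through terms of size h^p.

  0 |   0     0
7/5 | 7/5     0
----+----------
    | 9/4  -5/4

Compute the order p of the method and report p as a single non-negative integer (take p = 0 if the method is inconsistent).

1

b = (9/4, -5/4)
c = (0, 7/5)
Σ b_i: 9/4·1 + (-5/4)·1 = 1 ✓
b·c: (-5/4)·7/5 = -7/4 ≠ 1/2 ⇒ order 1.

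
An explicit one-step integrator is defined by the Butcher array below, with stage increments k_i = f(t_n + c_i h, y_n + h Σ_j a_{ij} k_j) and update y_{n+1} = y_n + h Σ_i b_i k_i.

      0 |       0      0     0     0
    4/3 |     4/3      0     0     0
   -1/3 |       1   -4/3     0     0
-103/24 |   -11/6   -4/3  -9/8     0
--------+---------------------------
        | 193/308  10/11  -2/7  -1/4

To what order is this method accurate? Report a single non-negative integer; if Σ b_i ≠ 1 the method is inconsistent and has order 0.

1

b = (193/308, 10/11, -2/7, -1/4)
c = (0, 4/3, -1/3, -103/24)
Ac = (0, 0, -16/9, -101/72)
Σ b_i: 193/308·1 + 10/11·1 + (-2/7)·1 + (-1/4)·1 = 1 ✓
b·c: 10/11·4/3 + (-2/7)·(-1/3) + (-1/4)·(-103/24) = 5865/2464 ≠ 1/2 ⇒ order 1.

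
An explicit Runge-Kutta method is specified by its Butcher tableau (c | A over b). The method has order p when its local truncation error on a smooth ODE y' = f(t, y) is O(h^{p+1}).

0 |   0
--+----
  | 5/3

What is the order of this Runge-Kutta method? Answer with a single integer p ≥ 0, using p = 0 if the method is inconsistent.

0

b = (5/3)
c = (0)
Σ b_i: 5/3·1 = 5/3 ≠ 1 ⇒ order 0.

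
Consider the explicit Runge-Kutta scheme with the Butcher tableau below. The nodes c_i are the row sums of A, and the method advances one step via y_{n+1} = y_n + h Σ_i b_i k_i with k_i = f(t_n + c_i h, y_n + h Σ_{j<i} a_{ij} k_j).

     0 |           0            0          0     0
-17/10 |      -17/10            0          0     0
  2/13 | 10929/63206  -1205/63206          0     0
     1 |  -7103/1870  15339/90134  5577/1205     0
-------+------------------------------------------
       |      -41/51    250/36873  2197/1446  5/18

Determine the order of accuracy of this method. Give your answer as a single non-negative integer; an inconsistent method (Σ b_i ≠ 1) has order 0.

b = (-41/51, 250/36873, 2197/1446, 5/18)
c = (0, -17/10, 2/13, 1)
Ac = (0, 0, 241/7436, 93/220)
Σ b_i: (-41/51)·1 + 250/36873·1 + 2197/1446·1 + 5/18·1 = 1 ✓
b·c: 250/36873·(-17/10) + 2197/1446·2/13 + 5/18·1 = 1/2 ✓
b·c²: 250/36873·289/100 + 2197/1446·4/169 + 5/18·1 = 1/3 ✓
b·Ac: 2197/1446·241/7436 + 5/18·93/220 = 1/6 ✓
b·c³: 250/36873·(-4913/1000) + 2197/1446·8/2197 + 5/18·1 = 1/4 ✓
b·(c∘Ac): 2197/1446·241/48334 + 5/18·93/220 = 1/8 ✓
b·Ac²: 2197/1446·(-4097/74360) + 5/18·1323/2200 = 1/12 ✓
b·A²c: 5/18·3/20 = 1/24 ✓; 4 stages ⇒ order 4.

4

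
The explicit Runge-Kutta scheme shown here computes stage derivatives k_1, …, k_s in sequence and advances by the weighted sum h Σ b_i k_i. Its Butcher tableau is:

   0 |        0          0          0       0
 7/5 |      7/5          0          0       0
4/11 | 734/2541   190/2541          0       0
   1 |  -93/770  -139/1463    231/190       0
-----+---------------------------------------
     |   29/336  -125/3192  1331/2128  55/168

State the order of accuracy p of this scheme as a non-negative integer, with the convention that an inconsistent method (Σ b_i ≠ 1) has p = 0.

b = (29/336, -125/3192, 1331/2128, 55/168)
c = (0, 7/5, 4/11, 1)
Ac = (0, 0, 38/363, 17/55)
Σ b_i: 29/336·1 + (-125/3192)·1 + 1331/2128·1 + 55/168·1 = 1 ✓
b·c: (-125/3192)·7/5 + 1331/2128·4/11 + 55/168·1 = 1/2 ✓
b·c²: (-125/3192)·49/25 + 1331/2128·16/121 + 55/168·1 = 1/3 ✓
b·Ac: 1331/2128·38/363 + 55/168·17/55 = 1/6 ✓
b·c³: (-125/3192)·343/125 + 1331/2128·64/1331 + 55/168·1 = 1/4 ✓
b·(c∘Ac): 1331/2128·152/3993 + 55/168·17/55 = 1/8 ✓
b·Ac²: 1331/2128·266/1815 + 55/168·(-7/275) = 1/12 ✓
b·A²c: 55/168·7/55 = 1/24 ✓; 4 stages ⇒ order 4.

4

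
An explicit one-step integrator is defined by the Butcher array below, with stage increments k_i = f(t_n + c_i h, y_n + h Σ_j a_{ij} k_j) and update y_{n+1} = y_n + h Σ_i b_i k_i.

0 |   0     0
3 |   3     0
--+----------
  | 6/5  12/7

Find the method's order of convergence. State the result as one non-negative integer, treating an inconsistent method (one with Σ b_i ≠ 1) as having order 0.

b = (6/5, 12/7)
c = (0, 3)
Σ b_i: 6/5·1 + 12/7·1 = 102/35 ≠ 1 ⇒ order 0.

0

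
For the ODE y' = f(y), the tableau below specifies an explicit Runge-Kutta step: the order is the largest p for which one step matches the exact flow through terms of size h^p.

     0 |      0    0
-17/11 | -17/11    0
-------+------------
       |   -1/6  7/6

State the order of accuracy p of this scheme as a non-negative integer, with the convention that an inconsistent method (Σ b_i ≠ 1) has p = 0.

1

b = (-1/6, 7/6)
c = (0, -17/11)
Σ b_i: (-1/6)·1 + 7/6·1 = 1 ✓
b·c: 7/6·(-17/11) = -119/66 ≠ 1/2 ⇒ order 1.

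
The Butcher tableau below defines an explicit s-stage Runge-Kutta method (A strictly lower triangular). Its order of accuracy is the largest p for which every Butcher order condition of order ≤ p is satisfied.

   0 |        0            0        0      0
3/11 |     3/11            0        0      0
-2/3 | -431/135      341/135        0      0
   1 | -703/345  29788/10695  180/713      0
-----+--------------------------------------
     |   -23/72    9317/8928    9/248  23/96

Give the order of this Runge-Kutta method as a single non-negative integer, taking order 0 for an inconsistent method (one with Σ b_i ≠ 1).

b = (-23/72, 9317/8928, 9/248, 23/96)
c = (0, 3/11, -2/3, 1)
Ac = (0, 0, 31/45, 68/115)
Σ b_i: (-23/72)·1 + 9317/8928·1 + 9/248·1 + 23/96·1 = 1 ✓
b·c: 9317/8928·3/11 + 9/248·(-2/3) + 23/96·1 = 1/2 ✓
b·c²: 9317/8928·9/121 + 9/248·4/9 + 23/96·1 = 1/3 ✓
b·Ac: 9/248·31/45 + 23/96·68/115 = 1/6 ✓
b·c³: 9317/8928·27/1331 + 9/248·(-8/27) + 23/96·1 = 1/4 ✓
b·(c∘Ac): 9/248·(-62/135) + 23/96·68/115 = 1/8 ✓
b·Ac²: 9/248·31/165 + 23/96·404/1265 = 1/12 ✓
b·A²c: 23/96·4/23 = 1/24 ✓; 4 stages ⇒ order 4.

4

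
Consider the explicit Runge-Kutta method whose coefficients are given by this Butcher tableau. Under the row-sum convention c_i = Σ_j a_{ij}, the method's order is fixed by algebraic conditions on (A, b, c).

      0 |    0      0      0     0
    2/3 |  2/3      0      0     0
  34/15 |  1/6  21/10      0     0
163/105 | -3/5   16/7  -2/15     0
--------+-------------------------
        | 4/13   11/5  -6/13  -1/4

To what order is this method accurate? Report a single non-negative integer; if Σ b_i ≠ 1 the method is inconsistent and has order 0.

0

b = (4/13, 11/5, -6/13, -1/4)
c = (0, 2/3, 34/15, 163/105)
Ac = (0, 0, 7/5, 1924/1575)
Σ b_i: 4/13·1 + 11/5·1 + (-6/13)·1 + (-1/4)·1 = 467/260 ≠ 1 ⇒ order 0.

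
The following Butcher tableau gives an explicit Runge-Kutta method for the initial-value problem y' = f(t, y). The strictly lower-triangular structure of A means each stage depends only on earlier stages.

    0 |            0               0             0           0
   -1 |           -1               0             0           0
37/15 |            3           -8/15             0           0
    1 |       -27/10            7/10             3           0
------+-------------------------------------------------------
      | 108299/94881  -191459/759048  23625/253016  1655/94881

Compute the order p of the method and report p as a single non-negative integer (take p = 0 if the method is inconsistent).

3

b = (108299/94881, -191459/759048, 23625/253016, 1655/94881)
c = (0, -1, 37/15, 1)
Ac = (0, 0, 8/15, 67/10)
Σ b_i: 108299/94881·1 + (-191459/759048)·1 + 23625/253016·1 + 1655/94881·1 = 1 ✓
b·c: (-191459/759048)·(-1) + 23625/253016·37/15 + 1655/94881·1 = 1/2 ✓
b·c²: (-191459/759048)·1 + 23625/253016·1369/225 + 1655/94881·1 = 1/3 ✓
b·Ac: 23625/253016·8/15 + 1655/94881·67/10 = 1/6 ✓
b·c³: (-191459/759048)·(-1) + 23625/253016·50653/3375 + 1655/94881·1 = 105701/63254 ≠ 1/4 ⇒ order 3.
b·(c∘Ac): 23625/253016·296/225 + 1655/94881·67/10 = 45487/189762 ≠ 1/8
b·Ac²: 23625/253016·(-8/15) + 1655/94881·2843/150 = 799283/2846430 ≠ 1/12
b·A²c: 1655/94881·8/5 = 2648/94881 ≠ 1/24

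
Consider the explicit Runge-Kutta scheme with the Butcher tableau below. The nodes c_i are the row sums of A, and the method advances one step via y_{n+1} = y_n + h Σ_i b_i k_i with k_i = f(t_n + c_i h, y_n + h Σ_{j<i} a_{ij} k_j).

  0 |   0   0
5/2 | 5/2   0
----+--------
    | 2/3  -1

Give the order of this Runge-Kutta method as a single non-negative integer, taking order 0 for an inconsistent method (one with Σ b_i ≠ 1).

0

b = (2/3, -1)
c = (0, 5/2)
Σ b_i: 2/3·1 + (-1)·1 = -1/3 ≠ 1 ⇒ order 0.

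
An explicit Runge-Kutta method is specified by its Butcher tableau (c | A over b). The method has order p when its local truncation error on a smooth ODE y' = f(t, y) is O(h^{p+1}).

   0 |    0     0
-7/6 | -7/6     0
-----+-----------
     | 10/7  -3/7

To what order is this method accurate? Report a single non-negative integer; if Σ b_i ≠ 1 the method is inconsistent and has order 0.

b = (10/7, -3/7)
c = (0, -7/6)
Σ b_i: 10/7·1 + (-3/7)·1 = 1 ✓
b·c: (-3/7)·(-7/6) = 1/2 ✓; 2 stages ⇒ order 2.

2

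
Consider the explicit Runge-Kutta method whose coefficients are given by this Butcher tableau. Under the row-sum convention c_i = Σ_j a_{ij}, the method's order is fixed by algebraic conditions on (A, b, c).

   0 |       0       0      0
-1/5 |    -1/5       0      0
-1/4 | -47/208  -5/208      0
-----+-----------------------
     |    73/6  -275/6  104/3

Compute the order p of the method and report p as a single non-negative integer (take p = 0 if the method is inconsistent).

b = (73/6, -275/6, 104/3)
c = (0, -1/5, -1/4)
Ac = (0, 0, 1/208)
Σ b_i: 73/6·1 + (-275/6)·1 + 104/3·1 = 1 ✓
b·c: (-275/6)·(-1/5) + 104/3·(-1/4) = 1/2 ✓
b·c²: (-275/6)·1/25 + 104/3·1/16 = 1/3 ✓
b·Ac: 104/3·1/208 = 1/6 ✓; 3 stages ⇒ order 3.

3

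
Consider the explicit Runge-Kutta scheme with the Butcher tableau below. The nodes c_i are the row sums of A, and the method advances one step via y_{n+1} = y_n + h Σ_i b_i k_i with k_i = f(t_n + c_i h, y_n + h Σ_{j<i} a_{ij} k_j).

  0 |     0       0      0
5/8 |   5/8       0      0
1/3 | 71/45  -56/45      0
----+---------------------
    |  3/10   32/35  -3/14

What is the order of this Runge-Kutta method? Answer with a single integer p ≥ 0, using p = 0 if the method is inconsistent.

b = (3/10, 32/35, -3/14)
c = (0, 5/8, 1/3)
Ac = (0, 0, -7/9)
Σ b_i: 3/10·1 + 32/35·1 + (-3/14)·1 = 1 ✓
b·c: 32/35·5/8 + (-3/14)·1/3 = 1/2 ✓
b·c²: 32/35·25/64 + (-3/14)·1/9 = 1/3 ✓
b·Ac: (-3/14)·(-7/9) = 1/6 ✓; 3 stages ⇒ order 3.

3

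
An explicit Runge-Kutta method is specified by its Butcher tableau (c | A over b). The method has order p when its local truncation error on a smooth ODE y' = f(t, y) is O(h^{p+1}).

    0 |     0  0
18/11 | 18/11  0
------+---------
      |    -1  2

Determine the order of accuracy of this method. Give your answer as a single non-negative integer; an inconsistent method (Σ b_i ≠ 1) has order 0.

1

b = (-1, 2)
c = (0, 18/11)
Σ b_i: (-1)·1 + 2·1 = 1 ✓
b·c: 2·18/11 = 36/11 ≠ 1/2 ⇒ order 1.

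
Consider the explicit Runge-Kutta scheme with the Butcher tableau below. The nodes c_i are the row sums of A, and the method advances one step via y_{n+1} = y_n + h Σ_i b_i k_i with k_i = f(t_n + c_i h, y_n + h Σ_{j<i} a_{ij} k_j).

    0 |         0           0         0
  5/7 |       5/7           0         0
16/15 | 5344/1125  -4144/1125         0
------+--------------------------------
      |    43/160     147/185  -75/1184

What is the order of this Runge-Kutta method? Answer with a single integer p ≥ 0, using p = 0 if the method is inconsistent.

3

b = (43/160, 147/185, -75/1184)
c = (0, 5/7, 16/15)
Ac = (0, 0, -592/225)
Σ b_i: 43/160·1 + 147/185·1 + (-75/1184)·1 = 1 ✓
b·c: 147/185·5/7 + (-75/1184)·16/15 = 1/2 ✓
b·c²: 147/185·25/49 + (-75/1184)·256/225 = 1/3 ✓
b·Ac: (-75/1184)·(-592/225) = 1/6 ✓; 3 stages ⇒ order 3.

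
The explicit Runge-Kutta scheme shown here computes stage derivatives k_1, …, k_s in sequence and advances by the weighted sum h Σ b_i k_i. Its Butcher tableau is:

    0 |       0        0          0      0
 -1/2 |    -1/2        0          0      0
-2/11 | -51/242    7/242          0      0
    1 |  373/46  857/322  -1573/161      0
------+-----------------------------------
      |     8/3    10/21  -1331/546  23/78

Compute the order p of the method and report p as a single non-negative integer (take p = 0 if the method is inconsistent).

b = (8/3, 10/21, -1331/546, 23/78)
c = (0, -1/2, -2/11, 1)
Ac = (0, 0, -7/484, 41/92)
Σ b_i: 8/3·1 + 10/21·1 + (-1331/546)·1 + 23/78·1 = 1 ✓
b·c: 10/21·(-1/2) + (-1331/546)·(-2/11) + 23/78·1 = 1/2 ✓
b·c²: 10/21·1/4 + (-1331/546)·4/121 + 23/78·1 = 1/3 ✓
b·Ac: (-1331/546)·(-7/484) + 23/78·41/92 = 1/6 ✓
b·c³: 10/21·(-1/8) + (-1331/546)·(-8/1331) + 23/78·1 = 1/4 ✓
b·(c∘Ac): (-1331/546)·7/2662 + 23/78·41/92 = 1/8 ✓
b·Ac²: (-1331/546)·7/968 + 23/78·63/184 = 1/12 ✓
b·A²c: 23/78·13/92 = 1/24 ✓; 4 stages ⇒ order 4.

4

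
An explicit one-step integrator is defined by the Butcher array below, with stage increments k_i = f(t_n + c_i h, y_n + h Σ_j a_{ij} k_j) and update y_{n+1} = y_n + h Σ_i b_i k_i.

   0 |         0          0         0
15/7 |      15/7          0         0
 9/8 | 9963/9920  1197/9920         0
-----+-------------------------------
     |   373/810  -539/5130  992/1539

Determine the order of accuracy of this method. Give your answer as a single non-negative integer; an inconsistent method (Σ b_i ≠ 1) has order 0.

3

b = (373/810, -539/5130, 992/1539)
c = (0, 15/7, 9/8)
Ac = (0, 0, 513/1984)
Σ b_i: 373/810·1 + (-539/5130)·1 + 992/1539·1 = 1 ✓
b·c: (-539/5130)·15/7 + 992/1539·9/8 = 1/2 ✓
b·c²: (-539/5130)·225/49 + 992/1539·81/64 = 1/3 ✓
b·Ac: 992/1539·513/1984 = 1/6 ✓; 3 stages ⇒ order 3.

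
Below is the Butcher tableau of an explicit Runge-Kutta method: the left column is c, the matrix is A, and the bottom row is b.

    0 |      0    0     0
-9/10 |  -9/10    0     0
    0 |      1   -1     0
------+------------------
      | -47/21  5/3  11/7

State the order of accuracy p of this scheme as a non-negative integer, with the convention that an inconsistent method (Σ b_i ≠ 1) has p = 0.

b = (-47/21, 5/3, 11/7)
c = (0, -9/10, 0)
Ac = (0, 0, 9/10)
Σ b_i: (-47/21)·1 + 5/3·1 + 11/7·1 = 1 ✓
b·c: 5/3·(-9/10) = -3/2 ≠ 1/2 ⇒ order 1.

1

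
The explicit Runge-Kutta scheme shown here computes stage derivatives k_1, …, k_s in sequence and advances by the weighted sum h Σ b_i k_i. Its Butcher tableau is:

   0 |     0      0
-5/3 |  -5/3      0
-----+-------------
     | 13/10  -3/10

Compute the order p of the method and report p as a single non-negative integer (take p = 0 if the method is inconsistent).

2

b = (13/10, -3/10)
c = (0, -5/3)
Σ b_i: 13/10·1 + (-3/10)·1 = 1 ✓
b·c: (-3/10)·(-5/3) = 1/2 ✓; 2 stages ⇒ order 2.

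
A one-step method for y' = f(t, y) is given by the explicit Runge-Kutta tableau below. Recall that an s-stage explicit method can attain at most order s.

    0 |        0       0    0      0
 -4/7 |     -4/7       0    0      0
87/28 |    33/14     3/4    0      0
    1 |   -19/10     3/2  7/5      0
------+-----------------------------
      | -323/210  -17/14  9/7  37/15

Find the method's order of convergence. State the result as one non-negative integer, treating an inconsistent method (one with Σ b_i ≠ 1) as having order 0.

1

b = (-323/210, -17/14, 9/7, 37/15)
c = (0, -4/7, 87/28, 1)
Ac = (0, 0, -3/7, 489/140)
Σ b_i: (-323/210)·1 + (-17/14)·1 + 9/7·1 + 37/15·1 = 1 ✓
b·c: (-17/14)·(-4/7) + 9/7·87/28 + 37/15·1 = 21037/2940 ≠ 1/2 ⇒ order 1.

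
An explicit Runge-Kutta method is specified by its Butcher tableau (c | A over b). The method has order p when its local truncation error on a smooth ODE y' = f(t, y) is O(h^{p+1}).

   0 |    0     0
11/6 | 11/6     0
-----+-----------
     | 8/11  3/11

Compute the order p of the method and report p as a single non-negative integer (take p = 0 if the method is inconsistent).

2

b = (8/11, 3/11)
c = (0, 11/6)
Σ b_i: 8/11·1 + 3/11·1 = 1 ✓
b·c: 3/11·11/6 = 1/2 ✓; 2 stages ⇒ order 2.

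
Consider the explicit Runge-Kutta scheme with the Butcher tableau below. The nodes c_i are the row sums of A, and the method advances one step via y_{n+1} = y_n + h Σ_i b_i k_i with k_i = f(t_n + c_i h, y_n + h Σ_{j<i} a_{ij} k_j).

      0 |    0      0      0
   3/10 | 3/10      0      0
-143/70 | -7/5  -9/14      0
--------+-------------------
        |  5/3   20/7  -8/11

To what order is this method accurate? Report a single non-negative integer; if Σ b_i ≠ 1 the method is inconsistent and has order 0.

b = (5/3, 20/7, -8/11)
c = (0, 3/10, -143/70)
Ac = (0, 0, -27/140)
Σ b_i: 5/3·1 + 20/7·1 + (-8/11)·1 = 877/231 ≠ 1 ⇒ order 0.

0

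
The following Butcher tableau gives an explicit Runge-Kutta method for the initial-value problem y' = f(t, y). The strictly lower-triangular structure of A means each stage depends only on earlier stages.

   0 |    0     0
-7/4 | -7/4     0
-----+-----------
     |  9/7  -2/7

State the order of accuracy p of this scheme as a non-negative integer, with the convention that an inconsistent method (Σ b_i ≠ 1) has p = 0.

2

b = (9/7, -2/7)
c = (0, -7/4)
Σ b_i: 9/7·1 + (-2/7)·1 = 1 ✓
b·c: (-2/7)·(-7/4) = 1/2 ✓; 2 stages ⇒ order 2.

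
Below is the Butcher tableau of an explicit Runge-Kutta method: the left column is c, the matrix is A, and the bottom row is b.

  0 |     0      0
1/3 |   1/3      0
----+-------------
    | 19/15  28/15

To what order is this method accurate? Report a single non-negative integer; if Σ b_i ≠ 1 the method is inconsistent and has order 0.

0

b = (19/15, 28/15)
c = (0, 1/3)
Σ b_i: 19/15·1 + 28/15·1 = 47/15 ≠ 1 ⇒ order 0.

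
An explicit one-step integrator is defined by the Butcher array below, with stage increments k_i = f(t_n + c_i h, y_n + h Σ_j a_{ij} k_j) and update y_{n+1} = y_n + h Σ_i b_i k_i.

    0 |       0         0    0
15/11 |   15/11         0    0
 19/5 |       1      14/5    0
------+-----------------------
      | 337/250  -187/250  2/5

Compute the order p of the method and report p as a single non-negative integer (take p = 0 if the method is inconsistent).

2

b = (337/250, -187/250, 2/5)
c = (0, 15/11, 19/5)
Ac = (0, 0, 42/11)
Σ b_i: 337/250·1 + (-187/250)·1 + 2/5·1 = 1 ✓
b·c: (-187/250)·15/11 + 2/5·19/5 = 1/2 ✓
b·c²: (-187/250)·225/121 + 2/5·361/25 = 12059/2750 ≠ 1/3 ⇒ order 2.
b·Ac: 2/5·42/11 = 84/55 ≠ 1/6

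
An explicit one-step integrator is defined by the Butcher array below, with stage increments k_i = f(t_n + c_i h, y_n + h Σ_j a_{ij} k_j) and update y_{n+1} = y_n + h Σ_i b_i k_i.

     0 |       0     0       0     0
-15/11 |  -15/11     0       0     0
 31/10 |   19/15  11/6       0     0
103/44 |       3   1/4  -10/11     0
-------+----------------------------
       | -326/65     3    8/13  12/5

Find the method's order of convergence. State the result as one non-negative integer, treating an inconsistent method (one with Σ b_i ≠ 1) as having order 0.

b = (-326/65, 3, 8/13, 12/5)
c = (0, -15/11, 31/10, 103/44)
Ac = (0, 0, -5/2, -139/44)
Σ b_i: (-326/65)·1 + 3·1 + 8/13·1 + 12/5·1 = 1 ✓
b·c: 3·(-15/11) + 8/13·31/10 + 12/5·103/44 = 2456/715 ≠ 1/2 ⇒ order 1.

1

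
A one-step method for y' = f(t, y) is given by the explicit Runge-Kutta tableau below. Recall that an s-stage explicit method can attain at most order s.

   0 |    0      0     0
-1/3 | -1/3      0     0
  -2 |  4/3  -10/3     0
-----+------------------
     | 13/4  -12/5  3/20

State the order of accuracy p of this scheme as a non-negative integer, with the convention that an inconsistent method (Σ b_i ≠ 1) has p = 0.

b = (13/4, -12/5, 3/20)
c = (0, -1/3, -2)
Ac = (0, 0, 10/9)
Σ b_i: 13/4·1 + (-12/5)·1 + 3/20·1 = 1 ✓
b·c: (-12/5)·(-1/3) + 3/20·(-2) = 1/2 ✓
b·c²: (-12/5)·1/9 + 3/20·4 = 1/3 ✓
b·Ac: 3/20·10/9 = 1/6 ✓; 3 stages ⇒ order 3.

3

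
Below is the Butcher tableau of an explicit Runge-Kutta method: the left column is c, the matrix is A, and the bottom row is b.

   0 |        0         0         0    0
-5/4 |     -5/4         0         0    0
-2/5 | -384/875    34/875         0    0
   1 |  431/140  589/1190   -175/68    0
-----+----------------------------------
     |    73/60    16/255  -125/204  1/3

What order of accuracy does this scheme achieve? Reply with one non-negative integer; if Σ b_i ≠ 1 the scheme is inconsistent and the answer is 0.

4

b = (73/60, 16/255, -125/204, 1/3)
c = (0, -5/4, -2/5, 1)
Ac = (0, 0, -17/350, 23/56)
Σ b_i: 73/60·1 + 16/255·1 + (-125/204)·1 + 1/3·1 = 1 ✓
b·c: 16/255·(-5/4) + (-125/204)·(-2/5) + 1/3·1 = 1/2 ✓
b·c²: 16/255·25/16 + (-125/204)·4/25 + 1/3·1 = 1/3 ✓
b·Ac: (-125/204)·(-17/350) + 1/3·23/56 = 1/6 ✓
b·c³: 16/255·(-125/64) + (-125/204)·(-8/125) + 1/3·1 = 1/4 ✓
b·(c∘Ac): (-125/204)·17/875 + 1/3·23/56 = 1/8 ✓
b·Ac²: (-125/204)·17/280 + 1/3·81/224 = 1/12 ✓
b·A²c: 1/3·1/8 = 1/24 ✓; 4 stages ⇒ order 4.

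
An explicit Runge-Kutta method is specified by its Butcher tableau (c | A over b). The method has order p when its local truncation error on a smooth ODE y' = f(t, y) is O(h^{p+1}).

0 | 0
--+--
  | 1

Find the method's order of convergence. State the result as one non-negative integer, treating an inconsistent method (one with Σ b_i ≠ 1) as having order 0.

1

b = (1)
c = (0)
Σ b_i: 1·1 = 1 ✓; 1 stage ⇒ order 1.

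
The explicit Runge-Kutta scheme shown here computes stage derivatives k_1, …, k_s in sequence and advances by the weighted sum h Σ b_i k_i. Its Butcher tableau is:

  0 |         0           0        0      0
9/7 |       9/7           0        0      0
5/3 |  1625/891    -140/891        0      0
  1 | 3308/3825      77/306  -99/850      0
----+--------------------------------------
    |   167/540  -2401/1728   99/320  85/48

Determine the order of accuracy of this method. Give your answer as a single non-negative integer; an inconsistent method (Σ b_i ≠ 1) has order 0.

4

b = (167/540, -2401/1728, 99/320, 85/48)
c = (0, 9/7, 5/3, 1)
Ac = (0, 0, -20/99, 11/85)
Σ b_i: 167/540·1 + (-2401/1728)·1 + 99/320·1 + 85/48·1 = 1 ✓
b·c: (-2401/1728)·9/7 + 99/320·5/3 + 85/48·1 = 1/2 ✓
b·c²: (-2401/1728)·81/49 + 99/320·25/9 + 85/48·1 = 1/3 ✓
b·Ac: 99/320·(-20/99) + 85/48·11/85 = 1/6 ✓
b·c³: (-2401/1728)·729/343 + 99/320·125/27 + 85/48·1 = 1/4 ✓
b·(c∘Ac): 99/320·(-100/297) + 85/48·11/85 = 1/8 ✓
b·Ac²: 99/320·(-20/77) + 85/48·11/119 = 1/12 ✓
b·A²c: 85/48·2/85 = 1/24 ✓; 4 stages ⇒ order 4.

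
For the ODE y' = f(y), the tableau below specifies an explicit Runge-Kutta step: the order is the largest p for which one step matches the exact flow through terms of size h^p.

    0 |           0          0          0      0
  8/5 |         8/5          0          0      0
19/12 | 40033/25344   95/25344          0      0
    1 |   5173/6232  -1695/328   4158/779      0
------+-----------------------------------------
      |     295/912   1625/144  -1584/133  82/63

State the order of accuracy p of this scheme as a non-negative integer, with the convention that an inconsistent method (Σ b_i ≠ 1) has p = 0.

4

b = (295/912, 1625/144, -1584/133, 82/63)
c = (0, 8/5, 19/12, 1)
Ac = (0, 0, 19/3168, 15/82)
Σ b_i: 295/912·1 + 1625/144·1 + (-1584/133)·1 + 82/63·1 = 1 ✓
b·c: 1625/144·8/5 + (-1584/133)·19/12 + 82/63·1 = 1/2 ✓
b·c²: 1625/144·64/25 + (-1584/133)·361/144 + 82/63·1 = 1/3 ✓
b·Ac: (-1584/133)·19/3168 + 82/63·15/82 = 1/6 ✓
b·c³: 1625/144·512/125 + (-1584/133)·6859/1728 + 82/63·1 = 1/4 ✓
b·(c∘Ac): (-1584/133)·361/38016 + 82/63·15/82 = 1/8 ✓
b·Ac²: (-1584/133)·19/1980 + 82/63·249/1640 = 1/12 ✓
b·A²c: 82/63·21/656 = 1/24 ✓; 4 stages ⇒ order 4.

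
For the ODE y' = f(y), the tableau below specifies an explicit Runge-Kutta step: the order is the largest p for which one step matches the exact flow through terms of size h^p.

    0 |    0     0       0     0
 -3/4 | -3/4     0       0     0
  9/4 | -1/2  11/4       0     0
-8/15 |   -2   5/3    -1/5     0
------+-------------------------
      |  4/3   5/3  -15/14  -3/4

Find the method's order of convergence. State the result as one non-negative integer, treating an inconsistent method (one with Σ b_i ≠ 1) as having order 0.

0

b = (4/3, 5/3, -15/14, -3/4)
c = (0, -3/4, 9/4, -8/15)
Ac = (0, 0, -33/16, -17/10)
Σ b_i: 4/3·1 + 5/3·1 + (-15/14)·1 + (-3/4)·1 = 33/28 ≠ 1 ⇒ order 0.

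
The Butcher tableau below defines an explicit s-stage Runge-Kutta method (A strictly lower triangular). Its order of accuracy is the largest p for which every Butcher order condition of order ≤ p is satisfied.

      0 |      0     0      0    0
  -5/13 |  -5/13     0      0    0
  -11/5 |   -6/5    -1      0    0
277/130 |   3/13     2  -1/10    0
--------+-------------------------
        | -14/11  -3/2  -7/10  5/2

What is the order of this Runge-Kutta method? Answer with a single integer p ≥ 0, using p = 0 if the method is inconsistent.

b = (-14/11, -3/2, -7/10, 5/2)
c = (0, -5/13, -11/5, 277/130)
Ac = (0, 0, 5/13, -357/650)
Σ b_i: (-14/11)·1 + (-3/2)·1 + (-7/10)·1 + 5/2·1 = -107/110 ≠ 1 ⇒ order 0.

0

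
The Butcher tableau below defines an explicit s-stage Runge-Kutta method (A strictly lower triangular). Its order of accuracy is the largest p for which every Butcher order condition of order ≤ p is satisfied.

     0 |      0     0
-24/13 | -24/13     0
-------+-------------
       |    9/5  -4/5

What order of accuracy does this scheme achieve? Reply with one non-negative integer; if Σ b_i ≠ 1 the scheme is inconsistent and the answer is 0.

b = (9/5, -4/5)
c = (0, -24/13)
Σ b_i: 9/5·1 + (-4/5)·1 = 1 ✓
b·c: (-4/5)·(-24/13) = 96/65 ≠ 1/2 ⇒ order 1.

1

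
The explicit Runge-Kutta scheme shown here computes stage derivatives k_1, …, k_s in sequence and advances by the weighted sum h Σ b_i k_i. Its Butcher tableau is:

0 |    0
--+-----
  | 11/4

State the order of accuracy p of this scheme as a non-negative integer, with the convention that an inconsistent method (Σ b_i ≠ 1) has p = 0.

0

b = (11/4)
c = (0)
Σ b_i: 11/4·1 = 11/4 ≠ 1 ⇒ order 0.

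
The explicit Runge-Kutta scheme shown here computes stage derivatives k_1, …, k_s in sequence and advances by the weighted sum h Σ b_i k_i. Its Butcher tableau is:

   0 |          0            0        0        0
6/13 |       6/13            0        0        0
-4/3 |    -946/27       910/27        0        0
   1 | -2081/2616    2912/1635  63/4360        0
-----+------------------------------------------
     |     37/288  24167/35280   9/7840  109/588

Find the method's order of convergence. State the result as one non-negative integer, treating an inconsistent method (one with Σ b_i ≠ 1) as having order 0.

b = (37/288, 24167/35280, 9/7840, 109/588)
c = (0, 6/13, -4/3, 1)
Ac = (0, 0, 140/9, 175/218)
Σ b_i: 37/288·1 + 24167/35280·1 + 9/7840·1 + 109/588·1 = 1 ✓
b·c: 24167/35280·6/13 + 9/7840·(-4/3) + 109/588·1 = 1/2 ✓
b·c²: 24167/35280·36/169 + 9/7840·16/9 + 109/588·1 = 1/3 ✓
b·Ac: 9/7840·140/9 + 109/588·175/218 = 1/6 ✓
b·c³: 24167/35280·216/2197 + 9/7840·(-64/27) + 109/588·1 = 1/4 ✓
b·(c∘Ac): 9/7840·(-560/27) + 109/588·175/218 = 1/8 ✓
b·Ac²: 9/7840·280/39 + 109/588·574/1417 = 1/12 ✓
b·A²c: 109/588·49/218 = 1/24 ✓; 4 stages ⇒ order 4.

4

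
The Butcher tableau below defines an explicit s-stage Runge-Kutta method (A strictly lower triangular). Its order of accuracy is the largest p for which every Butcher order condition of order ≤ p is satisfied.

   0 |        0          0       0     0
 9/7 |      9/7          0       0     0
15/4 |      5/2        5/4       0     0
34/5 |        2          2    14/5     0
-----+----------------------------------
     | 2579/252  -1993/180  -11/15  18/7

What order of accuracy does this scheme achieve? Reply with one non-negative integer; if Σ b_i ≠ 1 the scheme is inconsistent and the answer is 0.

b = (2579/252, -1993/180, -11/15, 18/7)
c = (0, 9/7, 15/4, 34/5)
Ac = (0, 0, 45/28, 183/14)
Σ b_i: 2579/252·1 + (-1993/180)·1 + (-11/15)·1 + 18/7·1 = 1 ✓
b·c: (-1993/180)·9/7 + (-11/15)·15/4 + 18/7·34/5 = 1/2 ✓
b·c²: (-1993/180)·81/49 + (-11/15)·225/16 + 18/7·1156/25 = 1769631/19600 ≠ 1/3 ⇒ order 2.
b·Ac: (-11/15)·45/28 + 18/7·183/14 = 6357/196 ≠ 1/6

2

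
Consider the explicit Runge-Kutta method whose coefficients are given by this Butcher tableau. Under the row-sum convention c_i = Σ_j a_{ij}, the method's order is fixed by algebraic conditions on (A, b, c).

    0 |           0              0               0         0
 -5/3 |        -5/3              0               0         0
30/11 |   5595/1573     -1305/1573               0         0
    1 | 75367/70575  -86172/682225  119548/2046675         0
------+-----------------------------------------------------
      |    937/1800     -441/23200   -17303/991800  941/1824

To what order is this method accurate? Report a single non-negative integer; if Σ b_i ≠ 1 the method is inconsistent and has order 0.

4

b = (937/1800, -441/23200, -17303/991800, 941/1824)
c = (0, -5/3, 30/11, 1)
Ac = (0, 0, 2175/1573, 348/941)
Σ b_i: 937/1800·1 + (-441/23200)·1 + (-17303/991800)·1 + 941/1824·1 = 1 ✓
b·c: (-441/23200)·(-5/3) + (-17303/991800)·30/11 + 941/1824·1 = 1/2 ✓
b·c²: (-441/23200)·25/9 + (-17303/991800)·900/121 + 941/1824·1 = 1/3 ✓
b·Ac: (-17303/991800)·2175/1573 + 941/1824·348/941 = 1/6 ✓
b·c³: (-441/23200)·(-125/27) + (-17303/991800)·27000/1331 + 941/1824·1 = 1/4 ✓
b·(c∘Ac): (-17303/991800)·65250/17303 + 941/1824·348/941 = 1/8 ✓
b·Ac²: (-17303/991800)·(-3625/1573) + 941/1824·236/2823 = 1/12 ✓
b·A²c: 941/1824·76/941 = 1/24 ✓; 4 stages ⇒ order 4.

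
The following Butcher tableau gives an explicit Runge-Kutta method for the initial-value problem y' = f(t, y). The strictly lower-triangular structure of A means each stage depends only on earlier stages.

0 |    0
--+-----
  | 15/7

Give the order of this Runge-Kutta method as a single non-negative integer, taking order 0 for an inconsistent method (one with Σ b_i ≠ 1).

b = (15/7)
c = (0)
Σ b_i: 15/7·1 = 15/7 ≠ 1 ⇒ order 0.

0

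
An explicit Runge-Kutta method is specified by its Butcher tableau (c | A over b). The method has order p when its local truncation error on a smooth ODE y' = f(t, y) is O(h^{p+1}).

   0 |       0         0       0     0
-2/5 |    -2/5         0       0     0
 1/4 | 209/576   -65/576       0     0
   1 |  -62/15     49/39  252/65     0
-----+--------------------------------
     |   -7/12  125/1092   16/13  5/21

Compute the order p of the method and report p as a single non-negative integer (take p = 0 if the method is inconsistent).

4

b = (-7/12, 125/1092, 16/13, 5/21)
c = (0, -2/5, 1/4, 1)
Ac = (0, 0, 13/288, 7/15)
Σ b_i: (-7/12)·1 + 125/1092·1 + 16/13·1 + 5/21·1 = 1 ✓
b·c: 125/1092·(-2/5) + 16/13·1/4 + 5/21·1 = 1/2 ✓
b·c²: 125/1092·4/25 + 16/13·1/16 + 5/21·1 = 1/3 ✓
b·Ac: 16/13·13/288 + 5/21·7/15 = 1/6 ✓
b·c³: 125/1092·(-8/125) + 16/13·1/64 + 5/21·1 = 1/4 ✓
b·(c∘Ac): 16/13·13/1152 + 5/21·7/15 = 1/8 ✓
b·Ac²: 16/13·(-13/720) + 5/21·133/300 = 1/12 ✓
b·A²c: 5/21·7/40 = 1/24 ✓; 4 stages ⇒ order 4.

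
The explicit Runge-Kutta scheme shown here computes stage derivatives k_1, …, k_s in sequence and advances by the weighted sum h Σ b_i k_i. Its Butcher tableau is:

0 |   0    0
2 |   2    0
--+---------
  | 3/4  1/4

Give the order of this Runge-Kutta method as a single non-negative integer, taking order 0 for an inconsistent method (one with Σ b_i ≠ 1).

b = (3/4, 1/4)
c = (0, 2)
Σ b_i: 3/4·1 + 1/4·1 = 1 ✓
b·c: 1/4·2 = 1/2 ✓; 2 stages ⇒ order 2.

2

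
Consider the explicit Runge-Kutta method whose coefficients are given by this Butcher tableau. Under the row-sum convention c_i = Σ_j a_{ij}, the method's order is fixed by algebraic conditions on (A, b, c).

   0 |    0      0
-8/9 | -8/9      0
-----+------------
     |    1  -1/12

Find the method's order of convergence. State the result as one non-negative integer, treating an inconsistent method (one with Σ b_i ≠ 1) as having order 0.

b = (1, -1/12)
c = (0, -8/9)
Σ b_i: 1·1 + (-1/12)·1 = 11/12 ≠ 1 ⇒ order 0.

0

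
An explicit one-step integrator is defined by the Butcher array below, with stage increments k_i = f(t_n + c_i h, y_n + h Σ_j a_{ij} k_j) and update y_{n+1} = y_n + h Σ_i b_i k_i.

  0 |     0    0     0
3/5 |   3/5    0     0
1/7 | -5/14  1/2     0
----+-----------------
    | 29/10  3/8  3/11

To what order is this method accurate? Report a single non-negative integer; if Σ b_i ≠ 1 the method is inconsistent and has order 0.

0

b = (29/10, 3/8, 3/11)
c = (0, 3/5, 1/7)
Ac = (0, 0, 3/10)
Σ b_i: 29/10·1 + 3/8·1 + 3/11·1 = 1561/440 ≠ 1 ⇒ order 0.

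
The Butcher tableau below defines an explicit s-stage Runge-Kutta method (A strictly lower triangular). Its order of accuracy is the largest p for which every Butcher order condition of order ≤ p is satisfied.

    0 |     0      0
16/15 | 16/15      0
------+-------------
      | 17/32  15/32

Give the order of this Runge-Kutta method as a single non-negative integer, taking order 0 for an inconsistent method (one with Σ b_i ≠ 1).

b = (17/32, 15/32)
c = (0, 16/15)
Σ b_i: 17/32·1 + 15/32·1 = 1 ✓
b·c: 15/32·16/15 = 1/2 ✓; 2 stages ⇒ order 2.

2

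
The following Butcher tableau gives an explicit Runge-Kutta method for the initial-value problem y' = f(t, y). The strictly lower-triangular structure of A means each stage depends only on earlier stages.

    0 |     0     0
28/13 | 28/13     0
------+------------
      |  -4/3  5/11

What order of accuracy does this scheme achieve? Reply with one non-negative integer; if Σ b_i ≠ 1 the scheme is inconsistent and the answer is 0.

b = (-4/3, 5/11)
c = (0, 28/13)
Σ b_i: (-4/3)·1 + 5/11·1 = -29/33 ≠ 1 ⇒ order 0.

0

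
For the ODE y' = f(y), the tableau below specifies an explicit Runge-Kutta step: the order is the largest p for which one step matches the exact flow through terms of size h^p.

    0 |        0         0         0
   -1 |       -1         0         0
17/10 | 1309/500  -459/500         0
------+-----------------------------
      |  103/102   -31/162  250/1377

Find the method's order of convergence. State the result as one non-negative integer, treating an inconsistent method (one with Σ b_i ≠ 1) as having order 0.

3

b = (103/102, -31/162, 250/1377)
c = (0, -1, 17/10)
Ac = (0, 0, 459/500)
Σ b_i: 103/102·1 + (-31/162)·1 + 250/1377·1 = 1 ✓
b·c: (-31/162)·(-1) + 250/1377·17/10 = 1/2 ✓
b·c²: (-31/162)·1 + 250/1377·289/100 = 1/3 ✓
b·Ac: 250/1377·459/500 = 1/6 ✓; 3 stages ⇒ order 3.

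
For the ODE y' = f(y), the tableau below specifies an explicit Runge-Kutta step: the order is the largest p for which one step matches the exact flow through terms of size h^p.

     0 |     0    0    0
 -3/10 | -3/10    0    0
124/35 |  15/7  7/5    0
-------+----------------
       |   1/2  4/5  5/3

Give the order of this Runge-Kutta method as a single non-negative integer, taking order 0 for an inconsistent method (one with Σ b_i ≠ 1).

b = (1/2, 4/5, 5/3)
c = (0, -3/10, 124/35)
Ac = (0, 0, -21/50)
Σ b_i: 1/2·1 + 4/5·1 + 5/3·1 = 89/30 ≠ 1 ⇒ order 0.

0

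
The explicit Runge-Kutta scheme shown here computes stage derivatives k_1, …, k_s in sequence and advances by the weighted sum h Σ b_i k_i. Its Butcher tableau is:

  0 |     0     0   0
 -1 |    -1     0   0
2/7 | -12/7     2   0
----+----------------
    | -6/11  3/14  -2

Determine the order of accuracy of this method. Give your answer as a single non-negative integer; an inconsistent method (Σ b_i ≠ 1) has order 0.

b = (-6/11, 3/14, -2)
c = (0, -1, 2/7)
Ac = (0, 0, -2)
Σ b_i: (-6/11)·1 + 3/14·1 + (-2)·1 = -359/154 ≠ 1 ⇒ order 0.

0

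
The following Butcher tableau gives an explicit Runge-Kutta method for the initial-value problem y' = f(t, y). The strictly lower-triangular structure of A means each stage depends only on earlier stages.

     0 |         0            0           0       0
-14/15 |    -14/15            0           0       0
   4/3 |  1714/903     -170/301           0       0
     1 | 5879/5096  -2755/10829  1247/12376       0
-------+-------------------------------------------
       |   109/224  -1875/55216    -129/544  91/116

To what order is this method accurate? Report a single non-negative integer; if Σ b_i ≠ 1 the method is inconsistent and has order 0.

4

b = (109/224, -1875/55216, -129/544, 91/116)
c = (0, -14/15, 4/3, 1)
Ac = (0, 0, 68/129, 29/78)
Σ b_i: 109/224·1 + (-1875/55216)·1 + (-129/544)·1 + 91/116·1 = 1 ✓
b·c: (-1875/55216)·(-14/15) + (-129/544)·4/3 + 91/116·1 = 1/2 ✓
b·c²: (-1875/55216)·196/225 + (-129/544)·16/9 + 91/116·1 = 1/3 ✓
b·Ac: (-129/544)·68/129 + 91/116·29/78 = 1/6 ✓
b·c³: (-1875/55216)·(-2744/3375) + (-129/544)·64/27 + 91/116·1 = 1/4 ✓
b·(c∘Ac): (-129/544)·272/387 + 91/116·29/78 = 1/8 ✓
b·Ac²: (-129/544)·(-952/1935) + 91/116·(-58/1365) = 1/12 ✓
b·A²c: 91/116·29/546 = 1/24 ✓; 4 stages ⇒ order 4.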